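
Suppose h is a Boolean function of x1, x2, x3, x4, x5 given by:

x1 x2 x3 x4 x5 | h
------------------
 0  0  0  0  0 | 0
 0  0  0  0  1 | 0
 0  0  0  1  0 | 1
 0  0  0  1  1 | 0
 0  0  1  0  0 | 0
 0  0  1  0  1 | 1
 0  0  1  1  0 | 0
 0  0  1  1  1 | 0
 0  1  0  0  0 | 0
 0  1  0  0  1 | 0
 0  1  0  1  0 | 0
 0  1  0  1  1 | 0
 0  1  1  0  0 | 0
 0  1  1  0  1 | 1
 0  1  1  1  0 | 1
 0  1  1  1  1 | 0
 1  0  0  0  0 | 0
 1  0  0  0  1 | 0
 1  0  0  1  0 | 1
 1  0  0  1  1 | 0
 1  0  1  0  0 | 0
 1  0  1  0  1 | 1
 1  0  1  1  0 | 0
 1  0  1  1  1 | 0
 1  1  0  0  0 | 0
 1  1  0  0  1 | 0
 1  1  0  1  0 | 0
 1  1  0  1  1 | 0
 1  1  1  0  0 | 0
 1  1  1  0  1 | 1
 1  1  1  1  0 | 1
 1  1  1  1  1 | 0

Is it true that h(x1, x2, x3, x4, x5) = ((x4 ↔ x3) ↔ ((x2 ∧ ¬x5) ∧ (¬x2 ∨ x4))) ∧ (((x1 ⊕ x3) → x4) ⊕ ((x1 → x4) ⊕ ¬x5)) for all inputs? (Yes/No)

Evaluate ((x4 ↔ x3) ↔ ((x2 ∧ ¬x5) ∧ (¬x2 ∨ x4))) ∧ (((x1 ⊕ x3) → x4) ⊕ ((x1 → x4) ⊕ ¬x5)) on each row and compare to h:
  x1=0, x2=0, x3=0, x4=0, x5=0: formula gives 0, h = 0 ✓
  x1=0, x2=0, x3=0, x4=0, x5=1: formula gives 0, h = 0 ✓
  x1=0, x2=0, x3=0, x4=1, x5=0: formula gives 1, h = 1 ✓
  x1=0, x2=0, x3=0, x4=1, x5=1: formula gives 0, h = 0 ✓
  … (the remaining 28 rows also agree.)
All 32 rows match — the expression computes h exactly.

Yes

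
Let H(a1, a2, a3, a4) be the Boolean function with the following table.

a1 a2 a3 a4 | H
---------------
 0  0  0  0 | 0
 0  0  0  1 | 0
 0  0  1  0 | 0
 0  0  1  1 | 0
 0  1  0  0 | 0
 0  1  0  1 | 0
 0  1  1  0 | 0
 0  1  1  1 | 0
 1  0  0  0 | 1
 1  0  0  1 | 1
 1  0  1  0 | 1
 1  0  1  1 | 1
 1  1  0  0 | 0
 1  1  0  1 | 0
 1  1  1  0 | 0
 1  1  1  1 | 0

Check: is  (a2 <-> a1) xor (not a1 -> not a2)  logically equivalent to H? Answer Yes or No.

Test each input against both H and the formula:
  a1=0, a2=0, a3=0, a4=0: formula gives 0, H = 0 ✓
  a1=0, a2=0, a3=0, a4=1: formula gives 0, H = 0 ✓
  a1=0, a2=0, a3=1, a4=0: formula gives 0, H = 0 ✓
  a1=0, a2=0, a3=1, a4=1: formula gives 0, H = 0 ✓
  … (the remaining 12 rows also agree.)
All 16 rows match — the expression computes H exactly.

Yes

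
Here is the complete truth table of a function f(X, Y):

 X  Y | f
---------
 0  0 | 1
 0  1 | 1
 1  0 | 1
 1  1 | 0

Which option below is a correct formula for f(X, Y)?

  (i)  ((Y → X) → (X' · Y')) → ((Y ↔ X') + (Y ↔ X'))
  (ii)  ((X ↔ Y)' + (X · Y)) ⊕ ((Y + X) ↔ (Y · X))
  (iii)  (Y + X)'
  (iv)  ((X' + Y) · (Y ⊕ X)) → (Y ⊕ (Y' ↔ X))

(i) fails at (0,0): the formula yields 0, f is 1.
(iii) fails at (0,1): the formula yields 0, f is 1.
(iv) fails at (0,1): the formula yields 0, f is 1.
Only (ii) survives; checking it on all 4 rows confirms it matches f.

ii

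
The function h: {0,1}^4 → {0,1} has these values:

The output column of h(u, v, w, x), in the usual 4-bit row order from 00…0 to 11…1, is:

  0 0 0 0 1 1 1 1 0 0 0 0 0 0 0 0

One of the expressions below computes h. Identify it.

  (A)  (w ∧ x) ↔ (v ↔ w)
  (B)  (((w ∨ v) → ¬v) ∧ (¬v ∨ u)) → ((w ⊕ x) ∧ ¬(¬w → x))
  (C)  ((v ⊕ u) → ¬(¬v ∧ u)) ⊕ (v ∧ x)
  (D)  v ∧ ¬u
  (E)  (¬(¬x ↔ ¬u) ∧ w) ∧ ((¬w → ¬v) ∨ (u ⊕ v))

D

(A): at (0,0,1,0) it gives 1, but h = 0 — eliminated.
(B): at (1,1,0,0) it gives 1, but h = 0 — eliminated.
(C): at (0,0,0,0) it gives 1, but h = 0 — eliminated.
(E): at (0,0,1,1) it gives 1, but h = 0 — eliminated.
That leaves (D). Evaluating it on every row reproduces the table of h exactly.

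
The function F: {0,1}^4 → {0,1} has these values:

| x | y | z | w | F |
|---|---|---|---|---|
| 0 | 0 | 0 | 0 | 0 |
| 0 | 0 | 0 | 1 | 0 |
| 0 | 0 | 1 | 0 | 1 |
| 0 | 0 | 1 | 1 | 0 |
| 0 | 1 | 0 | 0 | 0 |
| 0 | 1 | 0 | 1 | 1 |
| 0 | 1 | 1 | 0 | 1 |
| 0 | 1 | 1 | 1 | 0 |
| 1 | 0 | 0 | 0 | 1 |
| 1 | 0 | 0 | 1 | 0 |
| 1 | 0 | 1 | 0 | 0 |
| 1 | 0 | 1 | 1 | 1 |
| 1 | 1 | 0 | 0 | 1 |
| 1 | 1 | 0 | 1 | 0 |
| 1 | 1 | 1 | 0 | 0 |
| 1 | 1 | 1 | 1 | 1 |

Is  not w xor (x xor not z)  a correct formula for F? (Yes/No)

No

Check the formula against F row by row:
  x=0, y=0, z=0, w=0: formula gives 0, F = 0 ✓
  x=0, y=0, z=0, w=1: formula gives 1, but F = 0 ✗
A single disagreement suffices: at (0,0,0,1) they differ, so the formula does not compute F.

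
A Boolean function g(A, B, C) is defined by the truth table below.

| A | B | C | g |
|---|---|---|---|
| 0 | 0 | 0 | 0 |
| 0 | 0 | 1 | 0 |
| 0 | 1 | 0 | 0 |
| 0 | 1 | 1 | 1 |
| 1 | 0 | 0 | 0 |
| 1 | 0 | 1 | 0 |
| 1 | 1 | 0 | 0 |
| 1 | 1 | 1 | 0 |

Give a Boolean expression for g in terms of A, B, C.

Only row (0,1,1) gives 1. That row's minterm ¬A·B·C is g directly.

g(A, B, C) = (NOT A AND B) AND C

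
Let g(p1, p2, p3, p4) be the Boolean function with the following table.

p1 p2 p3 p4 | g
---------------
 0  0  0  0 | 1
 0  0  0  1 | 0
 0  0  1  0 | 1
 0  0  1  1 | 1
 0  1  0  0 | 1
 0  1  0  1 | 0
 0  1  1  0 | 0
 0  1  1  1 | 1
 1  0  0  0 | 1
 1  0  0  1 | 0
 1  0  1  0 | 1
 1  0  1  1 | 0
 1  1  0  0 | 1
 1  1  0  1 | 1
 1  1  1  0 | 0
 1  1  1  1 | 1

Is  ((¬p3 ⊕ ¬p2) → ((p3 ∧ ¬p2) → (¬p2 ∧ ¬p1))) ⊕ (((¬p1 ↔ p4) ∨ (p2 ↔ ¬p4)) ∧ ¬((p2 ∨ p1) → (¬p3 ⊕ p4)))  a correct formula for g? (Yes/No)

Evaluate ((¬p3 ⊕ ¬p2) → ((p3 ∧ ¬p2) → (¬p2 ∧ ¬p1))) ⊕ (((¬p1 ↔ p4) ∨ (p2 ↔ ¬p4)) ∧ ¬((p2 ∨ p1) → (¬p3 ⊕ p4))) on each row and compare to g:
  p1=0, p2=0, p3=0, p4=0: formula gives 1, g = 1 ✓
  p1=0, p2=0, p3=0, p4=1: formula gives 1, but g = 0 ✗
Row (0,0,0,1) is a counterexample, so the formula is not equivalent to g.

No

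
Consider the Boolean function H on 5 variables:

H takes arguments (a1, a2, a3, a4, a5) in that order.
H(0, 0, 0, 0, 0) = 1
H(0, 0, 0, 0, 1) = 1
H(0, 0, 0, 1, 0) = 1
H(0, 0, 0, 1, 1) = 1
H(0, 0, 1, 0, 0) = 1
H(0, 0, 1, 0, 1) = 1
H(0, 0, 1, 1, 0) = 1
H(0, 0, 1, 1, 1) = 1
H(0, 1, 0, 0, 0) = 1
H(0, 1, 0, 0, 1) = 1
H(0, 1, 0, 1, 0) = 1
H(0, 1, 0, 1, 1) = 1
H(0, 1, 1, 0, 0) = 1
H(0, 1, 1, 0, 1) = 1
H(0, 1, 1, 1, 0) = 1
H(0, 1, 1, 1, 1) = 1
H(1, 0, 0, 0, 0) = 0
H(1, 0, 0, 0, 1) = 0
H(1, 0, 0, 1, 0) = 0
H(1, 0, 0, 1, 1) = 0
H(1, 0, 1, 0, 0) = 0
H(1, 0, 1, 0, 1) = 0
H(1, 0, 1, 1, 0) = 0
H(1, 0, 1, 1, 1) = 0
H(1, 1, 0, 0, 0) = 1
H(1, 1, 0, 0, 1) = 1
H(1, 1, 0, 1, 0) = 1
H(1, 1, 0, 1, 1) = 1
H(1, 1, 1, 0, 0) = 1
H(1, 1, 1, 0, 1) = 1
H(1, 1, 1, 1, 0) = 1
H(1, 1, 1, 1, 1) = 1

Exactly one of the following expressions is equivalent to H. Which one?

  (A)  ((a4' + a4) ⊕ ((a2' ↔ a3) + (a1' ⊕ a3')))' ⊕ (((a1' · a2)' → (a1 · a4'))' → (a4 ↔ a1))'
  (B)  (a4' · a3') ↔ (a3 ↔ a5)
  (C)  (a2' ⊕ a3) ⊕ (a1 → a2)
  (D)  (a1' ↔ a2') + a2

(A) disagrees with H on (0,0,0,0,0) (formula → 0, table → 1); rule it out.
(B) disagrees with H on (0,0,0,0,1) (formula → 0, table → 1); rule it out.
(C) disagrees with H on (0,0,0,0,0) (formula → 0, table → 1); rule it out.
Only (D) survives; checking it on all 32 rows confirms it matches H.

D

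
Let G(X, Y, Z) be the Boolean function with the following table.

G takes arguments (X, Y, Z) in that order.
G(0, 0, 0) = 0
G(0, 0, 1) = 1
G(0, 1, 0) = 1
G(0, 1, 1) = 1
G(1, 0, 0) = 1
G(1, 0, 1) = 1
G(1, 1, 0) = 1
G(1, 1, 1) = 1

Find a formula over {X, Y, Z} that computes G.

G(X, Y, Z) = (X | Y) | Z

The output is 1 whenever at least one input is 1 — the OR of all inputs.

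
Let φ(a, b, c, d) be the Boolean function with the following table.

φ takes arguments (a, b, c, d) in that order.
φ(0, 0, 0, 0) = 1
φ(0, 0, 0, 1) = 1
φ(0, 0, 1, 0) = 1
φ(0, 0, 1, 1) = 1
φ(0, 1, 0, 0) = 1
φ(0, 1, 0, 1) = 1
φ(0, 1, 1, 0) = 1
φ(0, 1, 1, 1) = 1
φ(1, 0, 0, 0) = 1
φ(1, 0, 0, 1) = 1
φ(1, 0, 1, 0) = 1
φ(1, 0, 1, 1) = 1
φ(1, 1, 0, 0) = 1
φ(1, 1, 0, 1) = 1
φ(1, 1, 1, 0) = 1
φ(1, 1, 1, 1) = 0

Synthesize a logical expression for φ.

The output is 0 only when every input is 1 — NAND of all inputs.

φ(a, b, c, d) = ~(((a & b) & c) & d)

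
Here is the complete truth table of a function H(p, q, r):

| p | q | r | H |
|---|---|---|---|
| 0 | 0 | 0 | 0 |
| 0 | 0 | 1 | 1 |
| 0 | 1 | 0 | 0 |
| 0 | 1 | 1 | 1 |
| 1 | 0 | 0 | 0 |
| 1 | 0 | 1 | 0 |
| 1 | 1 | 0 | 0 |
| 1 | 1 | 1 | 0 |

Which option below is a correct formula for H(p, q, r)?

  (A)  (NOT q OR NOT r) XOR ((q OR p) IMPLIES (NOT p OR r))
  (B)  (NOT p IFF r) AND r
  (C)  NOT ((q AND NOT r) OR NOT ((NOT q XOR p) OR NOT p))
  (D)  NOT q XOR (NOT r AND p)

B

(A) fails at (0,0,1): the formula yields 0, H is 1.
(C) fails at (0,0,0): the formula yields 1, H is 0.
(D) fails at (0,0,0): the formula yields 1, H is 0.
Only (B) survives; checking it on all 8 rows confirms it matches H.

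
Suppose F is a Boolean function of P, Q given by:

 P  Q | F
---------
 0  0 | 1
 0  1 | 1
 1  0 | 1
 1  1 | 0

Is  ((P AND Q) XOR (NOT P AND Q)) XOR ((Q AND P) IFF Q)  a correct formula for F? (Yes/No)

Yes

Evaluate ((P AND Q) XOR (NOT P AND Q)) XOR ((Q AND P) IFF Q) on each row and compare to F:
  P=0, Q=0: formula gives 1, F = 1 ✓
  P=0, Q=1: formula gives 1, F = 1 ✓
  P=1, Q=0: formula gives 1, F = 1 ✓
  P=1, Q=1: formula gives 0, F = 0 ✓
Every row agrees, so the formula is equivalent.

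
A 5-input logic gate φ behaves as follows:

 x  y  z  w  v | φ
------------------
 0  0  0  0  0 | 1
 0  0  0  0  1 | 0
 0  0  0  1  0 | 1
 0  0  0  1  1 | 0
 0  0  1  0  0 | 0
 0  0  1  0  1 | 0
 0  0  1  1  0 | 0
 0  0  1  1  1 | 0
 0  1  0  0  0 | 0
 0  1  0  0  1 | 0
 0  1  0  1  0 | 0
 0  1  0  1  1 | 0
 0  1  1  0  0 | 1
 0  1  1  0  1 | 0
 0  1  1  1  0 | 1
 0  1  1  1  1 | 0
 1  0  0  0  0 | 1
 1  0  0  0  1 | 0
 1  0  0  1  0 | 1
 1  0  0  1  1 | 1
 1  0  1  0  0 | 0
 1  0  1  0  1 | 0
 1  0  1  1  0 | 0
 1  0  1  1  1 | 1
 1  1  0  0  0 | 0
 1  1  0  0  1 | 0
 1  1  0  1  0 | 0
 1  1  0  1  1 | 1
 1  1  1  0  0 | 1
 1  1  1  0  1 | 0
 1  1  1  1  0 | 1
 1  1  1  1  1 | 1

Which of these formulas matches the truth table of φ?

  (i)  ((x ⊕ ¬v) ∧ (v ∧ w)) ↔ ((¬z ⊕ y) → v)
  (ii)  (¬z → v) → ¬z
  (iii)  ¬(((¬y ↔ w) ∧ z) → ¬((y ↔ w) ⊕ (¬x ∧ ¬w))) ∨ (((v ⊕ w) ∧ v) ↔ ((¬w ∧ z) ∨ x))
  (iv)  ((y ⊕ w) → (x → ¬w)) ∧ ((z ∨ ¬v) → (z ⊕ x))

(ii) disagrees with φ on (0,0,0,0,1) (formula → 1, table → 0); rule it out.
(iii) disagrees with φ on (0,0,0,1,1) (formula → 1, table → 0); rule it out.
(iv) disagrees with φ on (0,0,0,0,0) (formula → 0, table → 1); rule it out.
That leaves (i). Evaluating it on every row reproduces the table of φ exactly.

i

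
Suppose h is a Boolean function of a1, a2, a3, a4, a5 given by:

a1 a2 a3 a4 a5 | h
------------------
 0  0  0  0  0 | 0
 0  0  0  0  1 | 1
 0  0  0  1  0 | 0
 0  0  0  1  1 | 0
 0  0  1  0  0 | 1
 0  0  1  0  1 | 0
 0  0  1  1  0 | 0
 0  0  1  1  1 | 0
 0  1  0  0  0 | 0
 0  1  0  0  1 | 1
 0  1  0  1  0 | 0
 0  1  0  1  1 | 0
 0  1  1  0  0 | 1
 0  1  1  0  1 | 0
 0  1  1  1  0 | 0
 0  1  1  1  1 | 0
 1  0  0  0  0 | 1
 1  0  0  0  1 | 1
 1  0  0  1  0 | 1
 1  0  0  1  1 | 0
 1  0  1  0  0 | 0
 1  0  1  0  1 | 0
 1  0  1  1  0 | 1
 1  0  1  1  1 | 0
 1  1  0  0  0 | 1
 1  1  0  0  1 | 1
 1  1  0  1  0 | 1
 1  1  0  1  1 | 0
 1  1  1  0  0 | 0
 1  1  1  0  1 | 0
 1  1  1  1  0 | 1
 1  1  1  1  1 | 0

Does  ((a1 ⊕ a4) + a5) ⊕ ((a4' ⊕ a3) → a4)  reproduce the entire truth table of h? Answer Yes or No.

Yes

Check the formula against h row by row:
  a1=0, a2=0, a3=0, a4=0, a5=0: formula gives 0, h = 0 ✓
  a1=0, a2=0, a3=0, a4=0, a5=1: formula gives 1, h = 1 ✓
  a1=0, a2=0, a3=0, a4=1, a5=0: formula gives 0, h = 0 ✓
  a1=0, a2=0, a3=0, a4=1, a5=1: formula gives 0, h = 0 ✓
  … (the remaining 28 rows also agree.)
All 32 rows match — the expression computes h exactly.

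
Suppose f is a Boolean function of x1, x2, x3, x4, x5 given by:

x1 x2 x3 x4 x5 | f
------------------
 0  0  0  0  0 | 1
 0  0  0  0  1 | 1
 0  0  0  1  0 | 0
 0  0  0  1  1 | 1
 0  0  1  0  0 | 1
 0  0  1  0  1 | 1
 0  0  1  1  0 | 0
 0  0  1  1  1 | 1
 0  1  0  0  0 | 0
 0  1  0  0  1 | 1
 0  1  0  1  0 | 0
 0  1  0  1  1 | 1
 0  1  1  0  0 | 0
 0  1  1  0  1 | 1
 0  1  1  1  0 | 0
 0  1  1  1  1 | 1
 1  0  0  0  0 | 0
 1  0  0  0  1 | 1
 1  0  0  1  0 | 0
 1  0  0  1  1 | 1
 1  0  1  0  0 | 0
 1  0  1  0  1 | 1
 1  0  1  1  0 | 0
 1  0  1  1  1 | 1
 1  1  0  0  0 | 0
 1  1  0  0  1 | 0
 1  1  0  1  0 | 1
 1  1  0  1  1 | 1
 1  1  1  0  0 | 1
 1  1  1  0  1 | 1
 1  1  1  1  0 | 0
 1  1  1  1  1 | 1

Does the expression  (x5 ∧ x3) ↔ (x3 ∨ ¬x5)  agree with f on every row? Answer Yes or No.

Check the formula against f row by row:
  x1=0, x2=0, x3=0, x4=0, x5=0: formula gives 0, but f = 1 ✗
A single disagreement suffices: at (0,0,0,0,0) they differ, so the formula does not compute f.

No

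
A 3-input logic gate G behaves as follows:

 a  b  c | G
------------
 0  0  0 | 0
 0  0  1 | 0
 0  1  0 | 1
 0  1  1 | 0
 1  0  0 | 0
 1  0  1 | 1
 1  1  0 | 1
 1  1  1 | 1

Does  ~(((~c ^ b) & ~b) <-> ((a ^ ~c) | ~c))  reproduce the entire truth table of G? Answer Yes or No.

Yes

Evaluate ~(((~c ^ b) & ~b) <-> ((a ^ ~c) | ~c)) on each row and compare to G:
  a=0, b=0, c=0: formula gives 0, G = 0 ✓
  a=0, b=0, c=1: formula gives 0, G = 0 ✓
  a=0, b=1, c=0: formula gives 1, G = 1 ✓
  a=0, b=1, c=1: formula gives 0, G = 0 ✓
  a=1, b=0, c=0: formula gives 0, G = 0 ✓
  … (the remaining 3 rows also agree.)
All 8 rows match — the expression computes G exactly.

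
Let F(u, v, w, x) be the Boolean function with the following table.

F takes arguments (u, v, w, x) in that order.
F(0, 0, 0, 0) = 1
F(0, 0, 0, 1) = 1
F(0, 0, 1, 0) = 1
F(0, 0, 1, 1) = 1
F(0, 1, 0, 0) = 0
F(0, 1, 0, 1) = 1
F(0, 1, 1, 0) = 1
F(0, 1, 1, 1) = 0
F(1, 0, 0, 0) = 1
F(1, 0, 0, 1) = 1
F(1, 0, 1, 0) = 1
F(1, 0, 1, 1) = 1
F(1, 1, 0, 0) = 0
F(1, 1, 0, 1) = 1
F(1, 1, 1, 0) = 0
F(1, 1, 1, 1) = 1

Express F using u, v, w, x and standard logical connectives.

F is 0 on only 4 rows — (0,1,0,0), (0,1,1,1), (1,1,0,0), (1,1,1,0). Writing each as a minterm (¬u·v·¬w·¬x, ¬u·v·w·x, u·v·¬w·¬x, u·v·w·¬x) and OR-ing them characterizes exactly where F=0, so F is the negation of that disjunction.

F(u, v, w, x) = ¬((((((¬u ∧ v) ∧ ¬w) ∧ ¬x) ∨ (((¬u ∧ v) ∧ w) ∧ x)) ∨ (((u ∧ v) ∧ ¬w) ∧ ¬x)) ∨ (((u ∧ v) ∧ w) ∧ ¬x))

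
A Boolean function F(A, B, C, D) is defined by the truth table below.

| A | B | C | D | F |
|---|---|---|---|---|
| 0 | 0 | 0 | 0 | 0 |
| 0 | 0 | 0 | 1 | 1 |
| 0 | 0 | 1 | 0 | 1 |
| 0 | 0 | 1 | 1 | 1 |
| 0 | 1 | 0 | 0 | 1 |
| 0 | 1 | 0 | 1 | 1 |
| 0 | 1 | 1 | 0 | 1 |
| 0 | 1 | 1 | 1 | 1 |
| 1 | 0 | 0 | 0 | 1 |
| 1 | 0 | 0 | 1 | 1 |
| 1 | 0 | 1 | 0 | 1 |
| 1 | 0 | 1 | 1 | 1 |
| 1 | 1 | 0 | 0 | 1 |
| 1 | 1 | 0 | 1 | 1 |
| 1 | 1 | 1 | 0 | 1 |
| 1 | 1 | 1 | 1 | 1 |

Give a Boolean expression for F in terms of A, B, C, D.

F(A, B, C, D) = ((A OR B) OR C) OR D

The output is 1 whenever at least one input is 1 — the OR of all inputs.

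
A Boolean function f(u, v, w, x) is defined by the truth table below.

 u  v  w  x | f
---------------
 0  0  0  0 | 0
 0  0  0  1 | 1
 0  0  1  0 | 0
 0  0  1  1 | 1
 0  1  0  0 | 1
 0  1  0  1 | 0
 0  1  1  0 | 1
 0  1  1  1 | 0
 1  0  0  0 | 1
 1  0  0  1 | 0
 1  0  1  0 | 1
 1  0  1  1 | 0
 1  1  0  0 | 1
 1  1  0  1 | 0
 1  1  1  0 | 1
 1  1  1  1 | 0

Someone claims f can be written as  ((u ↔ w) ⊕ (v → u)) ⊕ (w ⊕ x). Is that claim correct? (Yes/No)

Test each input against both f and the formula:
  u=0, v=0, w=0, x=0: formula gives 0, f = 0 ✓
  u=0, v=0, w=0, x=1: formula gives 1, f = 1 ✓
  u=0, v=0, w=1, x=0: formula gives 0, f = 0 ✓
  u=0, v=0, w=1, x=1: formula gives 1, f = 1 ✓
  …and likewise for the remaining 12 rows.
All 16 rows match — the expression computes f exactly.

Yes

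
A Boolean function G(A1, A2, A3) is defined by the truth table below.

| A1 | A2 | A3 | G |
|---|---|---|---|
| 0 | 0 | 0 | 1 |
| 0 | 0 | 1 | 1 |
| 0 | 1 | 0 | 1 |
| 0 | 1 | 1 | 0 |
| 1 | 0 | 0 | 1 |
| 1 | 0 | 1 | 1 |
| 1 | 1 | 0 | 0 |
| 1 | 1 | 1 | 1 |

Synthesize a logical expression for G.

G(A1, A2, A3) = ¬(((¬A1 ∧ A2) ∧ A3) ∨ ((A1 ∧ A2) ∧ ¬A3))

G is 0 on only 2 rows — (0,1,1), (1,1,0). Writing each as a minterm (¬A1·A2·A3, A1·A2·¬A3) and OR-ing them characterizes exactly where G=0, so G is the negation of that disjunction.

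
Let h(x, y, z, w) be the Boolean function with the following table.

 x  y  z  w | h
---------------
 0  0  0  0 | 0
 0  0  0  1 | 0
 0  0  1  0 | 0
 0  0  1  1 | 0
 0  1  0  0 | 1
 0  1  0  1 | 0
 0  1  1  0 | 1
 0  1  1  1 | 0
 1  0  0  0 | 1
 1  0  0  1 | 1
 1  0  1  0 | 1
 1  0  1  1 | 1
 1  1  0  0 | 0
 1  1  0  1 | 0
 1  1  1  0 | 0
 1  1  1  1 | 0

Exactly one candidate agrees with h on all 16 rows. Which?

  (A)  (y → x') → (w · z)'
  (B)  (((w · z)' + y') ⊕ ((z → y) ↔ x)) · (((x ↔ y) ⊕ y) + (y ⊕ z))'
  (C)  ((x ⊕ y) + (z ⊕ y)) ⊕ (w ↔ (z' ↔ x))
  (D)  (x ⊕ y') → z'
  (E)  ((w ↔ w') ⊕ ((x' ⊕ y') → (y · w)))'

E

(A): at (0,0,0,0) it gives 1, but h = 0 — eliminated.
(B): at (0,1,0,0) it gives 0, but h = 1 — eliminated.
(C): at (0,0,0,0) it gives 1, but h = 0 — eliminated.
(D): at (0,0,0,0) it gives 1, but h = 0 — eliminated.
(E) is the remaining candidate, and it agrees with h on all 16 inputs.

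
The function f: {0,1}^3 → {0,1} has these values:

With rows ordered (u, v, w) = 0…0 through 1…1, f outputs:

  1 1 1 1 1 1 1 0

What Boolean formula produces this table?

f is 0 on exactly one input, (1,1,1), whose minterm is u·v·w. So f is the negation of that single conjunction.

f(u, v, w) = ¬((u ∧ v) ∧ w)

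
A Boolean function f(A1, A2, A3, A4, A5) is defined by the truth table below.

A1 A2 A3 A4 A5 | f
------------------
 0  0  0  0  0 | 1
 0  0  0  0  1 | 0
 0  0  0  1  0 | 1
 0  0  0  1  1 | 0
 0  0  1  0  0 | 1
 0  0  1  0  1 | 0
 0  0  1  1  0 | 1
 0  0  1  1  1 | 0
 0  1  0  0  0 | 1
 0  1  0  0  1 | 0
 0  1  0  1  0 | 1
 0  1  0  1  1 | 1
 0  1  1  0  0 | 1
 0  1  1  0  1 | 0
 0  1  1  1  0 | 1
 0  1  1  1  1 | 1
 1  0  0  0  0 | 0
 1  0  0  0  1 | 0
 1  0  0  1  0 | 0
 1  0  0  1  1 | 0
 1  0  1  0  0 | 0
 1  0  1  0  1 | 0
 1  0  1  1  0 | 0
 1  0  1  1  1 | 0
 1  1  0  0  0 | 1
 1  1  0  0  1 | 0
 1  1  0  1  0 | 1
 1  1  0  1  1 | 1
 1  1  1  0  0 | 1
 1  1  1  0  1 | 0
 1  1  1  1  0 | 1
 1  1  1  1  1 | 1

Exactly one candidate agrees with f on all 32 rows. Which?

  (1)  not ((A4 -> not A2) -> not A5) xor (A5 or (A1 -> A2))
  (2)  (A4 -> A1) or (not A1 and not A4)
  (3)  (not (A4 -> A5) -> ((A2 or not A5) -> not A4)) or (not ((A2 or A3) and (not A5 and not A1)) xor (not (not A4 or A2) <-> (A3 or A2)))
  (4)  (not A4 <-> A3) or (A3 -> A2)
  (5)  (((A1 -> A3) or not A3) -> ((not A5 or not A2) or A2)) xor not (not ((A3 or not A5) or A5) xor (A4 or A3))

1

(2) fails at (0,0,0,0,1): the formula yields 1, f is 0.
(3) fails at (0,0,0,0,1): the formula yields 1, f is 0.
(4) fails at (0,0,0,0,1): the formula yields 1, f is 0.
(5) fails at (0,0,0,0,0): the formula yields 0, f is 1.
(1) is the remaining candidate, and it agrees with f on all 32 inputs.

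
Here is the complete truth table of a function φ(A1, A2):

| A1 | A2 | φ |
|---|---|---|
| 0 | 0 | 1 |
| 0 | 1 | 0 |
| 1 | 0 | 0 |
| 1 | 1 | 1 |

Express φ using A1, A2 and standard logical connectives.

φ(A1, A2) = NOT (A1 XOR A2)

The output is 1 exactly when an even number of inputs are 1 — the complement of 2-way XOR.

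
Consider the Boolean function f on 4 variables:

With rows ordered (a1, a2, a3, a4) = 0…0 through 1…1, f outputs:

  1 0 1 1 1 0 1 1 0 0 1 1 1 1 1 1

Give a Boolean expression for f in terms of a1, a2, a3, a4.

The 0-rows are (0,0,0,1), (0,1,0,1), (1,0,0,0), (1,0,0,1). Take each as a conjunction (¬a1·¬a2·¬a3·a4, ¬a1·a2·¬a3·a4, a1·¬a2·¬a3·¬a4, a1·¬a2·¬a3·a4), form their disjunction, and complement — that gives a formula that is 1 everywhere f is.

f(a1, a2, a3, a4) = ((((((a1' · a2') · a3') · a4) + (((a1' · a2) · a3') · a4)) + (((a1 · a2') · a3') · a4')) + (((a1 · a2') · a3') · a4))'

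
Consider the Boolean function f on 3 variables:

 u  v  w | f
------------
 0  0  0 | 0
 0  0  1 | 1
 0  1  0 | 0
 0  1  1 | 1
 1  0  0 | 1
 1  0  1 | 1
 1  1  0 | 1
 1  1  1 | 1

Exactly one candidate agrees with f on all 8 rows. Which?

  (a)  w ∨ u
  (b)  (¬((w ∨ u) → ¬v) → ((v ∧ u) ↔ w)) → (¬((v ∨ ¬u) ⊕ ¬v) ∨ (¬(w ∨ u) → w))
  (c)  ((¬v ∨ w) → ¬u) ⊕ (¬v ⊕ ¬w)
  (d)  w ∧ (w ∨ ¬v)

a

(b) fails at (0,0,0): the formula yields 1, f is 0.
(c) fails at (0,0,0): the formula yields 1, f is 0.
(d) fails at (1,0,0): the formula yields 0, f is 1.
(a) is the remaining candidate, and it agrees with f on all 8 inputs.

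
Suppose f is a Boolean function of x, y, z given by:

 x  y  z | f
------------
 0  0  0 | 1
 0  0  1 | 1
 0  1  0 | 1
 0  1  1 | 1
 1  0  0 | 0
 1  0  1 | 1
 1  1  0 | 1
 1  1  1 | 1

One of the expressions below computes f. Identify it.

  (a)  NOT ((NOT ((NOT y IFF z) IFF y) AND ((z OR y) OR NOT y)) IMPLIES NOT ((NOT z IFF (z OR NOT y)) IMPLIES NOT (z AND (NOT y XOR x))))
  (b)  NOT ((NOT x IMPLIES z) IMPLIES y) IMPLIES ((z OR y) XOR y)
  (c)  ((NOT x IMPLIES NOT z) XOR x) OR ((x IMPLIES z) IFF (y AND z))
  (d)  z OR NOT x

b

(a): at (0,0,0) it gives 0, but f = 1 — eliminated.
(c): at (0,0,1) it gives 0, but f = 1 — eliminated.
(d): at (1,1,0) it gives 0, but f = 1 — eliminated.
Only (b) survives; checking it on all 8 rows confirms it matches f.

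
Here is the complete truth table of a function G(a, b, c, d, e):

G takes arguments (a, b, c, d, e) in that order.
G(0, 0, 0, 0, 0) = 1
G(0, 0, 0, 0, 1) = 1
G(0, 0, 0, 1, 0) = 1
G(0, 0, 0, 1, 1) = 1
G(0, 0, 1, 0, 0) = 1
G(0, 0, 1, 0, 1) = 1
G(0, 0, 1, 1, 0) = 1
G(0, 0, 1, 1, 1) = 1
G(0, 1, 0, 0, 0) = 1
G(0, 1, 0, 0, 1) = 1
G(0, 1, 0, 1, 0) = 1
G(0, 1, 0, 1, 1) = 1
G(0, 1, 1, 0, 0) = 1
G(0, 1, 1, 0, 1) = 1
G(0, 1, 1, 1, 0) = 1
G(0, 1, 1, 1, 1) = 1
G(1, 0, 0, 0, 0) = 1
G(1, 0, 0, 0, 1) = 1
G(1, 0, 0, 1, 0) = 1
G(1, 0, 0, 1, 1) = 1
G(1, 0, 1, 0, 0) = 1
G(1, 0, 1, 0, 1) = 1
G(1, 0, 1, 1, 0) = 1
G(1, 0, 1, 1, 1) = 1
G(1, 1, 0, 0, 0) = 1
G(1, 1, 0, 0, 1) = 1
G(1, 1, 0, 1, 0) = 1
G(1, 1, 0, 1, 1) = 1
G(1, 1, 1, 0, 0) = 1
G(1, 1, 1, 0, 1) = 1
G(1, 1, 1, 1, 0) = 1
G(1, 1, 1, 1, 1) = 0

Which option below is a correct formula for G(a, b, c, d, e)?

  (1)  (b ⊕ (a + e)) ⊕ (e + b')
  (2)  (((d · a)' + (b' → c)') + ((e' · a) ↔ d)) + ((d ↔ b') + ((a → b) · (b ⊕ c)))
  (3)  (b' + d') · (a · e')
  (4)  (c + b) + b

2

(1) disagrees with G on (0,0,0,0,1) (formula → 0, table → 1); rule it out.
(3) disagrees with G on (0,0,0,0,0) (formula → 0, table → 1); rule it out.
(4) disagrees with G on (0,0,0,0,0) (formula → 0, table → 1); rule it out.
That leaves (2). Evaluating it on every row reproduces the table of G exactly.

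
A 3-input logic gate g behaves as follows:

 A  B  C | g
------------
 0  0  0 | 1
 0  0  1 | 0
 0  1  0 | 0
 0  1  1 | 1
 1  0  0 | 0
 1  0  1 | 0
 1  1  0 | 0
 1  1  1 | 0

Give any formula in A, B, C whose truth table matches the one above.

g(A, B, C) = ((~A & ~B) & ~C) | ((~A & B) & C)

g=1 on 2 inputs: (0,0,0), (0,1,1). Reading each as a conjunction of literals (¬A·¬B·¬C, ¬A·B·C) and taking the OR gives the canonical DNF.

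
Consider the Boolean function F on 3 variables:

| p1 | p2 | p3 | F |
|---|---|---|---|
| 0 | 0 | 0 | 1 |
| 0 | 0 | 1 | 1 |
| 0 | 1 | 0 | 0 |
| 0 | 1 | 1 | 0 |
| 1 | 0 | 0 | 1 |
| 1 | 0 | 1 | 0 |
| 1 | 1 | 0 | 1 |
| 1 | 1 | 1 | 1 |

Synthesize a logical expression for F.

F(p1, p2, p3) = not ((((not p1 and p2) and not p3) or ((not p1 and p2) and p3)) or ((p1 and not p2) and p3))

F is 0 on only 3 rows — (0,1,0), (0,1,1), (1,0,1). Writing each as a minterm (¬p1·p2·¬p3, ¬p1·p2·p3, p1·¬p2·p3) and OR-ing them characterizes exactly where F=0, so F is the negation of that disjunction.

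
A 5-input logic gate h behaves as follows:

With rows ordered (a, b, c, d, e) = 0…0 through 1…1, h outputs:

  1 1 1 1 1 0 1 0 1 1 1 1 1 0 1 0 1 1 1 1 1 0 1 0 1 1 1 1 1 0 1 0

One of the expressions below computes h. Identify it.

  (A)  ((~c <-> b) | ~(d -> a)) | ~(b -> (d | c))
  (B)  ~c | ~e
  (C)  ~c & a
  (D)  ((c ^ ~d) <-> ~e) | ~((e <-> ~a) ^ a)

B

(A) fails at (0,0,0,0,0): the formula yields 0, h is 1.
(C) fails at (0,0,0,0,0): the formula yields 0, h is 1.
(D) fails at (0,0,0,0,1): the formula yields 0, h is 1.
(B) is the remaining candidate, and it agrees with h on all 32 inputs.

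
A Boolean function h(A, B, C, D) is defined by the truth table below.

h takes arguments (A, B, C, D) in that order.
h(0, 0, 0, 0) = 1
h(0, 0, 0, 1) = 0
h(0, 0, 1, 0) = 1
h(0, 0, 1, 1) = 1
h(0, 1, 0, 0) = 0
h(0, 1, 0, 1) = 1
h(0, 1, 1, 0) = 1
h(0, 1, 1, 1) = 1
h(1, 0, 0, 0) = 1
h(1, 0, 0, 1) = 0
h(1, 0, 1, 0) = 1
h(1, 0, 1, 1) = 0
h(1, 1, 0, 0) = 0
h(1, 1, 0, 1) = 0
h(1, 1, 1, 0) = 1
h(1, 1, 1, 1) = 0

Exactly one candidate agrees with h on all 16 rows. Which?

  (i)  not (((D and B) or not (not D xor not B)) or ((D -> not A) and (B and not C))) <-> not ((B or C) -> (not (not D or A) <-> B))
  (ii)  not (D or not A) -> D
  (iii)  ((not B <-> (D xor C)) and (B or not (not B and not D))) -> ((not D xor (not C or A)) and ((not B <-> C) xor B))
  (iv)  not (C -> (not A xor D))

i

(ii): at (0,0,0,1) it gives 1, but h = 0 — eliminated.
(iii): at (0,1,1,1) it gives 0, but h = 1 — eliminated.
(iv): at (0,0,0,0) it gives 0, but h = 1 — eliminated.
Only (i) survives; checking it on all 16 rows confirms it matches h.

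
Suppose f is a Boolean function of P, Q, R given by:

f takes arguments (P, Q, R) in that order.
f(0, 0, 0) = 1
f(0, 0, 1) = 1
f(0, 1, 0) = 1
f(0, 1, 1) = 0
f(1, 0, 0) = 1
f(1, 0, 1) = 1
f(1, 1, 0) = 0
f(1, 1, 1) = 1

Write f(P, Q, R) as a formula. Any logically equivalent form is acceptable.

The 0-rows are (0,1,1), (1,1,0). Take each as a conjunction (¬P·Q·R, P·Q·¬R), form their disjunction, and complement — that gives a formula that is 1 everywhere f is.

f(P, Q, R) = ~(((~P & Q) & R) | ((P & Q) & ~R))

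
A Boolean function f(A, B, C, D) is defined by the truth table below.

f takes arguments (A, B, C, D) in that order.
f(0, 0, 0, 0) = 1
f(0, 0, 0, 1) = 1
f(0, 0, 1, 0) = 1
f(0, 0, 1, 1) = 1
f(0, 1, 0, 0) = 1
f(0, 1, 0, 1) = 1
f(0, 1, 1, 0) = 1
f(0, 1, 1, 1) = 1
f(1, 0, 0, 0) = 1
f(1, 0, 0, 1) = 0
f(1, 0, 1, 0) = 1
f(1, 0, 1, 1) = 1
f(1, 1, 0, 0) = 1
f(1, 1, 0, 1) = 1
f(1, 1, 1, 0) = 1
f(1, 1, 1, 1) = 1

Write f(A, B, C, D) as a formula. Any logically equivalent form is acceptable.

f(A, B, C, D) = (((A · B') · C') · D)'

Only row (1,0,0,1) gives 0. So f is 1 everywhere except there — the complement of the minterm A·¬B·¬C·D.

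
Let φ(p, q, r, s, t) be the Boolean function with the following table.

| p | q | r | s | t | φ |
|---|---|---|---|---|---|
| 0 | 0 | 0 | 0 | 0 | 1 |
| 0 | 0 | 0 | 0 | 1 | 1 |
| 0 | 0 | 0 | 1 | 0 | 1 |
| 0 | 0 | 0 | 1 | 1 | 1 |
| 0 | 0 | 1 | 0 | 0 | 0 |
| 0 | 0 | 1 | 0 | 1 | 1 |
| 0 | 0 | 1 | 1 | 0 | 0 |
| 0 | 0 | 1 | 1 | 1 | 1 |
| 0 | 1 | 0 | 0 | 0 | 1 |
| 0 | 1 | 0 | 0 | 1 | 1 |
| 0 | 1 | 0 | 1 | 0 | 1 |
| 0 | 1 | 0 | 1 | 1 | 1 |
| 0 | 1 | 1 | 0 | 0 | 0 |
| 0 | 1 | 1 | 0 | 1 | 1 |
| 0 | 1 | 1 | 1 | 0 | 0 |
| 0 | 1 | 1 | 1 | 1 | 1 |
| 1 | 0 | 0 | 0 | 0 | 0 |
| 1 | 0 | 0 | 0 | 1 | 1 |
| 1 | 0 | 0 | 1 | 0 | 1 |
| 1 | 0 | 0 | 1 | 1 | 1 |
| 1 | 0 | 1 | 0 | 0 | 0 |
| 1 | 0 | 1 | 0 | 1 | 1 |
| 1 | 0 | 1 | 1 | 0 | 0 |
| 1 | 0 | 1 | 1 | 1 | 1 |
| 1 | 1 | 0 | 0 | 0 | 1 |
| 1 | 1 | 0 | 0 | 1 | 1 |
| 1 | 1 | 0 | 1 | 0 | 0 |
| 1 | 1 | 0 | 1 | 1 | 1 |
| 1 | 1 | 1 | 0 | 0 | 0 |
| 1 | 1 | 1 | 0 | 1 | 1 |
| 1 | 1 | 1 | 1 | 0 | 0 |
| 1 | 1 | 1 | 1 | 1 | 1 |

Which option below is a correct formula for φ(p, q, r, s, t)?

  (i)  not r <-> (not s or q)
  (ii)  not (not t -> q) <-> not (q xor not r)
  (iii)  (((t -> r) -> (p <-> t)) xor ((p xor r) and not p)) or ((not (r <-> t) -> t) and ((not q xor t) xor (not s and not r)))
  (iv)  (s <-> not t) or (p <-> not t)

(i) disagrees with φ on (0,0,0,1,0) (formula → 0, table → 1); rule it out.
(ii) disagrees with φ on (0,0,0,0,0) (formula → 0, table → 1); rule it out.
(iv) disagrees with φ on (0,0,0,0,0) (formula → 0, table → 1); rule it out.
Only (iii) survives; checking it on all 32 rows confirms it matches φ.

iii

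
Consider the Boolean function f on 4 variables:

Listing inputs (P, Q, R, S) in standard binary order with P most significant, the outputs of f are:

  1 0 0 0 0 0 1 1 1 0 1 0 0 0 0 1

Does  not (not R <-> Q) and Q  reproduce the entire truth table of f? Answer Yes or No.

No

Evaluate not (not R <-> Q) and Q on each row and compare to f:
  P=0, Q=0, R=0, S=0: formula gives 0, but f = 1 ✗
Since they disagree at (0,0,0,0), the expression is not a correct formula for f.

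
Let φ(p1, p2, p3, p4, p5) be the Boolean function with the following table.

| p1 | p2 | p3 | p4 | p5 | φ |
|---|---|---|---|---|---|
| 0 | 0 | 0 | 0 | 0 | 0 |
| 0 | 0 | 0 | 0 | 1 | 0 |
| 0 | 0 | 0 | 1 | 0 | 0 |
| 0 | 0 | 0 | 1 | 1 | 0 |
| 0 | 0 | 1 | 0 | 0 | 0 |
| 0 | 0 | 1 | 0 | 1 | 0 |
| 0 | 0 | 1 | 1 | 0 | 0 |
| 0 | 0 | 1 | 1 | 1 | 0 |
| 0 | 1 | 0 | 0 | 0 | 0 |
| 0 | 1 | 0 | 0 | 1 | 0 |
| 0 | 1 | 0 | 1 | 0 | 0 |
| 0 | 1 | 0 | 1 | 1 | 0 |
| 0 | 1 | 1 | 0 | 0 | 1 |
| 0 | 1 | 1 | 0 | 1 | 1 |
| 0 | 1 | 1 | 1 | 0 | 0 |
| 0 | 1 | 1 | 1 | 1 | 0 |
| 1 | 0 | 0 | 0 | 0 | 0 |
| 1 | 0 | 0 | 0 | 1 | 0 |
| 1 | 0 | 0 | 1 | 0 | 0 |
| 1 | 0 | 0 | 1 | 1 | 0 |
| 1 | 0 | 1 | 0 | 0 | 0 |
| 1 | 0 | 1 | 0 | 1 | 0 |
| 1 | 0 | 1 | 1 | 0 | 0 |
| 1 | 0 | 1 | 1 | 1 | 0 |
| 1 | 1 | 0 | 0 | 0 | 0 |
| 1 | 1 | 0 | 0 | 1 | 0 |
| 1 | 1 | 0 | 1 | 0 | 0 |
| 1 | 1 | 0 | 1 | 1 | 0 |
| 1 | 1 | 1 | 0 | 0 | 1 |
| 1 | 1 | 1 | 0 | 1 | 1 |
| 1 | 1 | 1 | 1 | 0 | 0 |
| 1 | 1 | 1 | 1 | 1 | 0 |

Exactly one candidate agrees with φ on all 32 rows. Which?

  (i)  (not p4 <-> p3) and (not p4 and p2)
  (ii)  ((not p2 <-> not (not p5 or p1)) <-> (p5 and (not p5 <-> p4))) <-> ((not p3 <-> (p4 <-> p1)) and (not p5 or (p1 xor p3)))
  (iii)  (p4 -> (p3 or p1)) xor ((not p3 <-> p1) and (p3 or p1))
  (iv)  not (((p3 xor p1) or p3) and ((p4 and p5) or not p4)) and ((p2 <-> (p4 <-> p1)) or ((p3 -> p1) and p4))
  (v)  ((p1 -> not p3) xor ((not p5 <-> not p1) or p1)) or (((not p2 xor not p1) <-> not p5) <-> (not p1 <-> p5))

i

(ii) disagrees with φ on (0,0,0,0,0) (formula → 1, table → 0); rule it out.
(iii) disagrees with φ on (0,0,0,0,0) (formula → 1, table → 0); rule it out.
(iv) disagrees with φ on (0,0,0,1,0) (formula → 1, table → 0); rule it out.
(v) disagrees with φ on (0,0,0,0,0) (formula → 1, table → 0); rule it out.
Only (i) survives; checking it on all 32 rows confirms it matches φ.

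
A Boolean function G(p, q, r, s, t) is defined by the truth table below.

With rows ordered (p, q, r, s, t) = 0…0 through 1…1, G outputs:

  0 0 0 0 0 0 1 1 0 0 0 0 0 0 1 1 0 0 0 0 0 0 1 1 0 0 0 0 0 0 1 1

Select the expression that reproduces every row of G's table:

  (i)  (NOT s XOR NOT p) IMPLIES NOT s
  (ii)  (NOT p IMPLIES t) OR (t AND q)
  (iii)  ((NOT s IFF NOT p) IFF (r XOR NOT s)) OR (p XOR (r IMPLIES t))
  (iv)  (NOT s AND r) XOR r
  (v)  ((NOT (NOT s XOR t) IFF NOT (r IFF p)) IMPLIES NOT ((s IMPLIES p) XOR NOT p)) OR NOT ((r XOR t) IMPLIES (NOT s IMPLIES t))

iv

(i) fails at (0,0,0,0,0): the formula yields 1, G is 0.
(ii) fails at (0,0,0,0,1): the formula yields 1, G is 0.
(iii) fails at (0,0,0,0,0): the formula yields 1, G is 0.
(v) fails at (0,0,0,0,0): the formula yields 1, G is 0.
Only (iv) survives; checking it on all 32 rows confirms it matches G.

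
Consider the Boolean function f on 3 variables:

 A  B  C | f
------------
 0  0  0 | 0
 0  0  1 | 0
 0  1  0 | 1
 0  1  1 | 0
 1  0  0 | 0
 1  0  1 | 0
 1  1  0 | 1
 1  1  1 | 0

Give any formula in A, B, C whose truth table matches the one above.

f(A, B, C) = ((not A and B) and not C) or ((A and B) and not C)

f=1 on 2 inputs: (0,1,0), (1,1,0). Reading each as a conjunction of literals (¬A·B·¬C, A·B·¬C) and taking the OR gives the canonical DNF.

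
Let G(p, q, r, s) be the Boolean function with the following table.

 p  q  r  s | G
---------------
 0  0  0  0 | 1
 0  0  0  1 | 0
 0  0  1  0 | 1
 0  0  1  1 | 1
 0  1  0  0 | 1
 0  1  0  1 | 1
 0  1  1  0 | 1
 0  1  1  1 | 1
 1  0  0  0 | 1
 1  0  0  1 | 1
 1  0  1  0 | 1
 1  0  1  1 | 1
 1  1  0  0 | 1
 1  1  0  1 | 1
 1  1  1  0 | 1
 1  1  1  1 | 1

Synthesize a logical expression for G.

Only row (0,0,0,1) gives 0. So G is 1 everywhere except there — the complement of the minterm ¬p·¬q·¬r·s.

G(p, q, r, s) = ¬(((¬p ∧ ¬q) ∧ ¬r) ∧ s)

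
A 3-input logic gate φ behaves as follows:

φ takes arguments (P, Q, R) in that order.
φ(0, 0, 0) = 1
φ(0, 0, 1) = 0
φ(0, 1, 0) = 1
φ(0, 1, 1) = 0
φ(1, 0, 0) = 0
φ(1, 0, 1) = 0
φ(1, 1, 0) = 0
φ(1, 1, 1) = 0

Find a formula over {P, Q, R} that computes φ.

φ(P, Q, R) = ((P' · Q') · R') + ((P' · Q) · R')

φ=1 on 2 inputs: (0,0,0), (0,1,0). Reading each as a conjunction of literals (¬P·¬Q·¬R, ¬P·Q·¬R) and taking the OR gives the canonical DNF.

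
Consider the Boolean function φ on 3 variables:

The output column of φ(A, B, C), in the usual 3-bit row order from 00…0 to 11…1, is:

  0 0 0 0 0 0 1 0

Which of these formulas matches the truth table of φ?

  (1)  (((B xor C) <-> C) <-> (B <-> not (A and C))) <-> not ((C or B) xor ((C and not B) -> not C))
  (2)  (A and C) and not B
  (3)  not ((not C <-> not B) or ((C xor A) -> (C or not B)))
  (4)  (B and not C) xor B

3

(1) disagrees with φ on (0,0,0) (formula → 1, table → 0); rule it out.
(2) disagrees with φ on (1,0,1) (formula → 1, table → 0); rule it out.
(4) disagrees with φ on (0,1,1) (formula → 1, table → 0); rule it out.
Only (3) survives; checking it on all 8 rows confirms it matches φ.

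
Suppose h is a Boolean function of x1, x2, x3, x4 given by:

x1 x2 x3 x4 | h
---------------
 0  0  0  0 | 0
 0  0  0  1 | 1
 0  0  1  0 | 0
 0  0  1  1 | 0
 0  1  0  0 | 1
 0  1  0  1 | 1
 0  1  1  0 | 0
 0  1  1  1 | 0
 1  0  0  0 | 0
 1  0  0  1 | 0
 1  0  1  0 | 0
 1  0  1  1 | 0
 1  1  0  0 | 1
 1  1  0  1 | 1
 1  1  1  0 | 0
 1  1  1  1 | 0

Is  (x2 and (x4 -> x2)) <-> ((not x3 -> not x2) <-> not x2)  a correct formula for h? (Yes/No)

Check the formula against h row by row:
  x1=0, x2=0, x3=0, x4=0: formula gives 0, h = 0 ✓
  x1=0, x2=0, x3=0, x4=1: formula gives 0, but h = 1 ✗
Row (0,0,0,1) is a counterexample, so the formula is not equivalent to h.

No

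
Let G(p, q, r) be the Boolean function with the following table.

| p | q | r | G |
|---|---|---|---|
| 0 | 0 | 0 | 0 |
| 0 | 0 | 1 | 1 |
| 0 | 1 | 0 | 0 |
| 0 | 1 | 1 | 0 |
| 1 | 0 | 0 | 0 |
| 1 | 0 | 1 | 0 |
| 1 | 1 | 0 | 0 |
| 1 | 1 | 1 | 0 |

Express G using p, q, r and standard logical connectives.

G(p, q, r) = (¬p ∧ ¬q) ∧ r

G is 1 on exactly one input, (0,0,1), whose minterm is ¬p·¬q·r. So G is just that conjunction.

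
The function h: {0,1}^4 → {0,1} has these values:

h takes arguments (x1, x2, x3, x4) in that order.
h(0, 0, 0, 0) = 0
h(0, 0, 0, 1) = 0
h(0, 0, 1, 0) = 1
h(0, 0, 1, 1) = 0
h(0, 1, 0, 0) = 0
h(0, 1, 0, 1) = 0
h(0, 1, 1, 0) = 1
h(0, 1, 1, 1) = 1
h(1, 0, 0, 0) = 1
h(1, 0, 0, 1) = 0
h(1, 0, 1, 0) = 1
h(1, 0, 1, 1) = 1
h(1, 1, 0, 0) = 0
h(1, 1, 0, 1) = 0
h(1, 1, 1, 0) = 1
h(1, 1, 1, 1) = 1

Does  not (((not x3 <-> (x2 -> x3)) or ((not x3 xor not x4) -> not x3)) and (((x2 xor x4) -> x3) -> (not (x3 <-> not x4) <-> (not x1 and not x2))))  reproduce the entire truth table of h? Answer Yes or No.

Yes

Check the formula against h row by row:
  x1=0, x2=0, x3=0, x4=0: formula gives 0, h = 0 ✓
  x1=0, x2=0, x3=0, x4=1: formula gives 0, h = 0 ✓
  x1=0, x2=0, x3=1, x4=0: formula gives 1, h = 1 ✓
  x1=0, x2=0, x3=1, x4=1: formula gives 0, h = 0 ✓
  …and likewise for the remaining 12 rows.
Every row agrees, so the formula is equivalent.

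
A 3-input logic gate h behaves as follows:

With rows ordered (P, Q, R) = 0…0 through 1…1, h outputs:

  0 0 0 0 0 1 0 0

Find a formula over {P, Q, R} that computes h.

h is 1 on exactly one input, (1,0,1), whose minterm is P·¬Q·R. So h is just that conjunction.

h(P, Q, R) = (P ∧ ¬Q) ∧ R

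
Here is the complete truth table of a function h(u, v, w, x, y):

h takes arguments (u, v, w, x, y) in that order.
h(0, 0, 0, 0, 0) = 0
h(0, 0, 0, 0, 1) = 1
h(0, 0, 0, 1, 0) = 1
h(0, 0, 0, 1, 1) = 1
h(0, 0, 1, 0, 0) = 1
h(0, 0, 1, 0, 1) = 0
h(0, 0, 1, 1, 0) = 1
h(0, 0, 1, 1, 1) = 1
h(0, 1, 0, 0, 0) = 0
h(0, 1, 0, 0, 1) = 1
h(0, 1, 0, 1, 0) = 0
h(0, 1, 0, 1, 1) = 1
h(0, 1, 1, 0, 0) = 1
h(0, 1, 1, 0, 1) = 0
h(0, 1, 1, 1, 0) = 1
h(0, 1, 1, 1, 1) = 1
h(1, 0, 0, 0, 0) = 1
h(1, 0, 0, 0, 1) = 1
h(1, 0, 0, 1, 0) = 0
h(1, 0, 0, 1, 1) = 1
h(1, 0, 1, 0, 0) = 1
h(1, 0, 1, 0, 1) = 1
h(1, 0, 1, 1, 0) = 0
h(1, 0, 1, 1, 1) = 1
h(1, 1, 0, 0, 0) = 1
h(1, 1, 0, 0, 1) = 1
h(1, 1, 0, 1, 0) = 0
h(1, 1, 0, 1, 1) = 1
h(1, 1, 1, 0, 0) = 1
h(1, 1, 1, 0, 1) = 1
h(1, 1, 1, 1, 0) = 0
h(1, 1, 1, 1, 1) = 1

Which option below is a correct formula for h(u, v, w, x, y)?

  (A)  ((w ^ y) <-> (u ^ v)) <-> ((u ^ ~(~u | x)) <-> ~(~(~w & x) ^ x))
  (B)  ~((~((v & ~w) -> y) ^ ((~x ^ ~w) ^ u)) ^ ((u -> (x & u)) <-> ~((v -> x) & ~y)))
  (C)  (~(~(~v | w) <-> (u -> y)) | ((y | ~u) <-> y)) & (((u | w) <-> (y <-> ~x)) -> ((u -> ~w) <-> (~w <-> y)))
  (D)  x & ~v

C

(A) fails at (0,0,0,0,0): the formula yields 1, h is 0.
(B) fails at (0,0,0,0,0): the formula yields 1, h is 0.
(D) fails at (0,0,0,0,1): the formula yields 0, h is 1.
Only (C) survives; checking it on all 32 rows confirms it matches h.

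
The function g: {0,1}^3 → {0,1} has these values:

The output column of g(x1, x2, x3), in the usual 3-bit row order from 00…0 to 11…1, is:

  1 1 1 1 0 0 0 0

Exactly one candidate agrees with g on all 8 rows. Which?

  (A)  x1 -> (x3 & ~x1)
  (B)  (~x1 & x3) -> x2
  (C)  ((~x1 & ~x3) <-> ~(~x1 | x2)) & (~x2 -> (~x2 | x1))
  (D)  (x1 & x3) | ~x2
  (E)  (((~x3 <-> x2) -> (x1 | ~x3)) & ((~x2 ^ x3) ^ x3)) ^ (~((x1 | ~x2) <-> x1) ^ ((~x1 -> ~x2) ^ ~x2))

A

(B) fails at (0,0,1): the formula yields 0, g is 1.
(C) fails at (0,0,0): the formula yields 0, g is 1.
(D) fails at (0,1,0): the formula yields 0, g is 1.
(E) fails at (0,0,0): the formula yields 0, g is 1.
That leaves (A). Evaluating it on every row reproduces the table of g exactly.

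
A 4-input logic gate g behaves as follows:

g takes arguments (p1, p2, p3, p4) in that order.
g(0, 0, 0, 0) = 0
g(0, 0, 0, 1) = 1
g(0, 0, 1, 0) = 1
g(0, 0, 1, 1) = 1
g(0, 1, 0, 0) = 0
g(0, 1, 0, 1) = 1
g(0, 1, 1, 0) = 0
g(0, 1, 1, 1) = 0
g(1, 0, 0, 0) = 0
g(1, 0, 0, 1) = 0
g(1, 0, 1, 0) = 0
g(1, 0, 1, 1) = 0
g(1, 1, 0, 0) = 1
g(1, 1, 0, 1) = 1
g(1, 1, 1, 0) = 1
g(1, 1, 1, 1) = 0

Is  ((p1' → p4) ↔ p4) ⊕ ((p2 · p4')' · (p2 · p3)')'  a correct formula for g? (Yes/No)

Evaluate ((p1' → p4) ↔ p4) ⊕ ((p2 · p4')' · (p2 · p3)')' on each row and compare to g:
  p1=0, p2=0, p3=0, p4=0: formula gives 1, but g = 0 ✗
A single disagreement suffices: at (0,0,0,0) they differ, so the formula does not compute g.

No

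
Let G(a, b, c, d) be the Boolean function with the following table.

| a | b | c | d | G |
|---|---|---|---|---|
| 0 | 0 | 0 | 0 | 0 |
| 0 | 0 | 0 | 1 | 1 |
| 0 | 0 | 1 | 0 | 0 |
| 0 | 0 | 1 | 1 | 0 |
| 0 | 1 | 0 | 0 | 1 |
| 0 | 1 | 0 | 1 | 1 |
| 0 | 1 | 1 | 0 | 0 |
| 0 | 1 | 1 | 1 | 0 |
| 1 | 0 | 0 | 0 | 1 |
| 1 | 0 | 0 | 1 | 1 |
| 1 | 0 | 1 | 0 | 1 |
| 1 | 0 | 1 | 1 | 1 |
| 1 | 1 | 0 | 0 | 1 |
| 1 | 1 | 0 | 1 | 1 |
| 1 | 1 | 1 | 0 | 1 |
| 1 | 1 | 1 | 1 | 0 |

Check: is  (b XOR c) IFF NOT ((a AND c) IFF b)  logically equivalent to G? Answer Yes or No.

No

Check the formula against G row by row:
  a=0, b=0, c=0, d=0: formula gives 1, but G = 0 ✗
Row (0,0,0,0) is a counterexample, so the formula is not equivalent to G.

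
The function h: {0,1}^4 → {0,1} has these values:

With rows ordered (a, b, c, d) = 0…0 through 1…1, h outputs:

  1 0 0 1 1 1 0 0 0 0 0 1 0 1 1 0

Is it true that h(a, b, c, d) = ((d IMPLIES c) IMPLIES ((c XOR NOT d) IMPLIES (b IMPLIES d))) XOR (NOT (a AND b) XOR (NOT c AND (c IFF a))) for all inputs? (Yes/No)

No

Evaluate ((d IMPLIES c) IMPLIES ((c XOR NOT d) IMPLIES (b IMPLIES d))) XOR (NOT (a AND b) XOR (NOT c AND (c IFF a))) on each row and compare to h:
  a=0, b=0, c=0, d=0: formula gives 1, h = 1 ✓
  a=0, b=0, c=0, d=1: formula gives 1, but h = 0 ✗
A single disagreement suffices: at (0,0,0,1) they differ, so the formula does not compute h.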